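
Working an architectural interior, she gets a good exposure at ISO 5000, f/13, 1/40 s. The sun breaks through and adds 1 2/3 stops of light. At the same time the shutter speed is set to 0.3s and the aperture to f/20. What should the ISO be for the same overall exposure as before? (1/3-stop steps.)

Scene light: 1 2/3 stops brighter.
Shutter speed: 1/40 → 1/30 → 1/25 → 1/20 → 1/15 → 1/13 → 1/10 → 1/8 → 1/6 → 1/5 → 1/4 → 0.3 — 3 2/3 stops longer (brighter).
Aperture: f/13 → f/14 → f/16 → f/18 → f/20 — 1 1/3 stops smaller aperture (darker).
Net so far: 4 stops brighter. ISO: 5000 → 4000 → 3200 → 2500 → 2000 → 1600 → 1250 → 1000 → 800 → 640 → 500 → 400 → 320.

ISO 320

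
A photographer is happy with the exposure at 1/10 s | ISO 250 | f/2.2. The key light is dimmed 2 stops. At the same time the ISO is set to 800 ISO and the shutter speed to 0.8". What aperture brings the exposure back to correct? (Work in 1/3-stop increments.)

Scene light: 2 stops darker.
ISO: 250 → 320 → 400 → 500 → 640 → 800 — 1 2/3 stops higher (brighter).
Shutter speed: 1/10 → 1/8 → 1/6 → 1/5 → 1/4 → 0.3 → 0.4 → 0.5 → 0.6 → 0.8 — 3 stops slower (brighter).
Net so far: 2 2/3 stops brighter. Aperture: f/2.2 → f/2.5 → f/2.8 → f/3.2 → f/3.5 → f/4 → f/4.5 → f/5 → f/5.6.

f/5.6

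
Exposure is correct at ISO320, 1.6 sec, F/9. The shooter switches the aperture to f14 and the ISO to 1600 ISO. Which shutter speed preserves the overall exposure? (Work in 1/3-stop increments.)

0.8 s

Aperture: f/9 → f/10 → f/11 → f/13 → f/14 — 1 1/3 stops stopped down (darker).
ISO: 320 → 400 → 500 → 640 → 800 → 1000 → 1250 → 1600 — 2 1/3 stops higher (brighter).
Net change so far: 1 stop brighter. Offset with the shutter speed: 1.6 → 1.3 → 1 → 0.8.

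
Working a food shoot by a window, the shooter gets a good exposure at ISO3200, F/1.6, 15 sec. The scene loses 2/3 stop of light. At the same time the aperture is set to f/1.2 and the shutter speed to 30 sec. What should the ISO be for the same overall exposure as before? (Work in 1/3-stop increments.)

Scene light: 2/3 stop darker.
Aperture: f/1.6 → f/1.4 → f/1.2 — 2/3 stop opened up (brighter).
Shutter speed: 15 → 20 → 25 → 30 — 1 stop slower (brighter).
Net so far: 1 stop brighter. ISO: 3200 → 2500 → 2000 → 1600.

ISO 1600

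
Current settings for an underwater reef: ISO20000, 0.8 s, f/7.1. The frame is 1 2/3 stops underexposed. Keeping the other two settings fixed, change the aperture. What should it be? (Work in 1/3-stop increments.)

Underexposed by 1 2/3 stops → need 1 2/3 stops brighter.
Aperture: f/7.1 → f/6.3 → f/5.6 → f/5 → f/4.5 → f/4.

f/4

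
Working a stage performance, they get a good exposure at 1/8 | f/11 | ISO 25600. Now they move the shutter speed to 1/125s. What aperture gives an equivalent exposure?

Shutter speed: 1/8 → 1/15 → 1/30 → 1/60 → 1/125 — 4 stops shorter (darker).
Need 4 stops brighter from the aperture: f/11 → f/8 → f/5.6 → f/4 → f/2.8.

f/2.8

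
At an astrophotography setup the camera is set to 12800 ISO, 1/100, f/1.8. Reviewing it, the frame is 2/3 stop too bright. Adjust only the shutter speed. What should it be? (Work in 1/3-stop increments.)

Overexposed by 2/3 stop → need 2/3 stop darker.
Shutter speed: 1/100 → 1/125 → 1/160.

1/160s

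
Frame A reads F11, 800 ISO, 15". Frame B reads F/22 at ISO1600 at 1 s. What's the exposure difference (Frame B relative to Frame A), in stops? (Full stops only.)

Aperture: f/11 → f/16 → f/22 — 2 stops smaller aperture (darker).
Shutter speed: 15 → 8 → 4 → 2 → 1 — 4 stops shorter (darker).
ISO: 800 → 1600 — 1 stop raised (brighter).
Net: −2 −4 +1 = −5 stops.

5 stops darker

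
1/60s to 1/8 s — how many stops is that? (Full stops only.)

3 stops

1/60 → 1/30 → 1/15 → 1/8 — count the steps: 3 stops.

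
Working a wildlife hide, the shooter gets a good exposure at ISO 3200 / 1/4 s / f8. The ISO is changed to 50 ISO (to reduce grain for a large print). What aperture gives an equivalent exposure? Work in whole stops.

f/1.0

ISO: 3200 → 1600 → 800 → 400 → 200 → 100 → 50 — 6 stops dropped (darker).
Need 6 stops brighter from the aperture: f/8 → f/5.6 → f/4 → f/2.8 → f/2 → f/1.4 → f/1.0.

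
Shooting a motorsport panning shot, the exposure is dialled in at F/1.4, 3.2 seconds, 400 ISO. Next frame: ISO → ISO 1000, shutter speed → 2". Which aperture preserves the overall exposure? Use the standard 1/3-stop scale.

f/1.8

ISO: 400 → 500 → 640 → 800 → 1000 — 1 1/3 stops higher (brighter).
Shutter speed: 3.2 → 2.5 → 2 — 2/3 stop faster (darker).
Net change so far: 2/3 stop brighter. Offset with the aperture: f/1.4 → f/1.6 → f/1.8.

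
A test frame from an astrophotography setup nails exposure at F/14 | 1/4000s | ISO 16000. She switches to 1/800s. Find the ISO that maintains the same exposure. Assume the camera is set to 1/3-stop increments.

Shutter speed: 1/4000 → 1/3200 → 1/2500 → 1/2000 → 1/1600 → 1/1250 → 1/1000 → 1/800 — 2 1/3 stops slower (brighter).
Need 2 1/3 stops darker from the ISO: 16000 → 12800 → 10000 → 8000 → 6400 → 5000 → 4000 → 3200.

ISO 3200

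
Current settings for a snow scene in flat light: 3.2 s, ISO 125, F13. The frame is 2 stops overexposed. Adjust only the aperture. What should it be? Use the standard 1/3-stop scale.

f/25

Overexposed by 2 stops → need 2 stops darker.
Aperture: f/13 → f/14 → f/16 → f/18 → f/20 → f/22 → f/25.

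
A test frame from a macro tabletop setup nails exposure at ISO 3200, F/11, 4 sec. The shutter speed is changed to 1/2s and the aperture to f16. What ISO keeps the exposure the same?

ISO 51200

Shutter speed: 4 → 2 → 1 → 1/2 — 3 stops faster (darker).
Aperture: f/11 → f/16 — 1 stop smaller aperture (darker).
Net change so far: 4 stops darker. Offset with the ISO: 3200 → 6400 → 12800 → 25600 → 51200.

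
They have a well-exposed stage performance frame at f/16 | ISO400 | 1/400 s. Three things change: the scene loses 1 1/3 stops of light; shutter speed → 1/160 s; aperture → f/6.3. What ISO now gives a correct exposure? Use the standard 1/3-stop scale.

ISO 64

Scene light: 1 1/3 stops darker.
Shutter speed: 1/400 → 1/320 → 1/250 → 1/200 → 1/160 — 1 1/3 stops slower (brighter).
Aperture: f/16 → f/14 → f/13 → f/11 → f/10 → f/9 → f/8 → f/7.1 → f/6.3 — 2 2/3 stops larger aperture (brighter).
Net so far: 2 2/3 stops brighter. ISO: 400 → 320 → 250 → 200 → 160 → 125 → 100 → 80 → 64.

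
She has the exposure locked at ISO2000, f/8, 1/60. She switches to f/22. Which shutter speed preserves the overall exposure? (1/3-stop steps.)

Aperture: f/8 → f/9 → f/10 → f/11 → f/13 → f/14 → f/16 → f/18 → f/20 → f/22 — 3 stops smaller aperture (darker).
Need 3 stops brighter from the shutter speed: 1/60 → 1/50 → 1/40 → 1/30 → 1/25 → 1/20 → 1/15 → 1/13 → 1/10 → 1/8.

1/8s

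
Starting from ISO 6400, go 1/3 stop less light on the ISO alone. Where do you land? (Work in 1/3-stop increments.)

ISO 5000

ISO: 6400 → 5000 — 1/3 stop lower (darker).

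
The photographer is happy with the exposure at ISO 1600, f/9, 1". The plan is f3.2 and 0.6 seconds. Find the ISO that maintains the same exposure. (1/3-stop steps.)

ISO 320

Aperture: f/9 → f/8 → f/7.1 → f/6.3 → f/5.6 → f/5 → f/4.5 → f/4 → f/3.5 → f/3.2 — 3 stops opened up (brighter).
Shutter speed: 1 → 0.8 → 0.6 — 2/3 stop shorter (darker).
Net change so far: 2 1/3 stops brighter. Offset with the ISO: 1600 → 1250 → 1000 → 800 → 640 → 500 → 400 → 320.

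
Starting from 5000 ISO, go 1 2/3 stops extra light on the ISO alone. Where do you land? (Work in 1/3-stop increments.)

ISO: 5000 → 6400 → 8000 → 10000 → 12800 → 16000 — 1 2/3 stops higher (brighter).

ISO 16000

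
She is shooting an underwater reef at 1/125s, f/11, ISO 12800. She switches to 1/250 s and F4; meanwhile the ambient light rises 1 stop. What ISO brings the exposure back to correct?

Scene light: 1 stop brighter.
Shutter speed: 1/125 → 1/250 — 1 stop shorter (darker).
Aperture: f/11 → f/8 → f/5.6 → f/4 — 3 stops wider (brighter).
Net so far: 3 stops brighter. ISO: 12800 → 6400 → 3200 → 1600.

ISO 1600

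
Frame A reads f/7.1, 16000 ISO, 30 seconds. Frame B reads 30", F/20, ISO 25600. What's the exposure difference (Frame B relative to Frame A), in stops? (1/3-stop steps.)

Aperture: f/7.1 → f/8 → f/9 → f/10 → f/11 → f/13 → f/14 → f/16 → f/18 → f/20 — 3 stops narrower (darker).
Shutter speed: unchanged.
ISO: 16000 → 20000 → 25600 — 2/3 stop higher (brighter).
Net: −3 +2/3 = −2 1/3 stops.

2 1/3 stops darker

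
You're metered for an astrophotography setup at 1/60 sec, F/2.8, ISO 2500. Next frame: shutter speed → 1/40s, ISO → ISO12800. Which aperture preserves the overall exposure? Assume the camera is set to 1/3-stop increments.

f/8

Shutter speed: 1/60 → 1/50 → 1/40 — 2/3 stop slower (brighter).
ISO: 2500 → 3200 → 4000 → 5000 → 6400 → 8000 → 10000 → 12800 — 2 1/3 stops raised (brighter).
Net change so far: 3 stops brighter. Offset with the aperture: f/2.8 → f/3.2 → f/3.5 → f/4 → f/4.5 → f/5 → f/5.6 → f/6.3 → f/7.1 → f/8.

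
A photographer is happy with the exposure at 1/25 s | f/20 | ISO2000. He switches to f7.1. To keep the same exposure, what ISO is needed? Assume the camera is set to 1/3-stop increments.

Aperture: f/20 → f/18 → f/16 → f/14 → f/13 → f/11 → f/10 → f/9 → f/8 → f/7.1 — 3 stops opened up (brighter).
Need 3 stops darker from the ISO: 2000 → 1600 → 1250 → 1000 → 800 → 640 → 500 → 400 → 320 → 250.

ISO 250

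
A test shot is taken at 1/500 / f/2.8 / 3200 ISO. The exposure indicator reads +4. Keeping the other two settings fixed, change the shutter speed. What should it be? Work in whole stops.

1/8000s

Overexposed by 4 stops → need 4 stops darker.
Shutter speed: 1/500 → 1/1000 → 1/2000 → 1/4000 → 1/8000.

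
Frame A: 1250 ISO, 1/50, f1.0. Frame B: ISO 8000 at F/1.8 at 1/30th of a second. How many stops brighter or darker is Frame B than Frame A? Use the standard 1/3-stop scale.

1 2/3 stops brighter

Aperture: f/1.0 → f/1.1 → f/1.2 → f/1.4 → f/1.6 → f/1.8 — 1 2/3 stops narrower (darker).
Shutter speed: 1/50 → 1/40 → 1/30 — 2/3 stop slower (brighter).
ISO: 1250 → 1600 → 2000 → 2500 → 3200 → 4000 → 5000 → 6400 → 8000 — 2 2/3 stops higher (brighter).
Net: −1 2/3 +2/3 +2 2/3 = +1 2/3 stops.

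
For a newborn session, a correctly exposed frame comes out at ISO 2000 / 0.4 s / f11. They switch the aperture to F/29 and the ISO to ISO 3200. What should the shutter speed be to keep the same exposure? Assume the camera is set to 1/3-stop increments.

1.6 s

Aperture: f/11 → f/13 → f/14 → f/16 → f/18 → f/20 → f/22 → f/25 → f/29 — 2 2/3 stops stopped down (darker).
ISO: 2000 → 2500 → 3200 — 2/3 stop higher (brighter).
Net change so far: 2 stops darker. Offset with the shutter speed: 0.4 → 0.5 → 0.6 → 0.8 → 1 → 1.3 → 1.6.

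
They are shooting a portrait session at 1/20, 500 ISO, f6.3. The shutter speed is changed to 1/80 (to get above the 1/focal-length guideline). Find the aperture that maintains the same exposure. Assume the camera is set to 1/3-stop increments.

Shutter speed: 1/20 → 1/25 → 1/30 → 1/40 → 1/50 → 1/60 → 1/80 — 2 stops shorter (darker).
Need 2 stops brighter from the aperture: f/6.3 → f/5.6 → f/5 → f/4.5 → f/4 → f/3.5 → f/3.2.

f/3.2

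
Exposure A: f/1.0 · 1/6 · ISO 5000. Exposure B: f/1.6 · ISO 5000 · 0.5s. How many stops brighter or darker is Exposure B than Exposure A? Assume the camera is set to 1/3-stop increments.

1/3 stop brighter

Aperture: f/1.0 → f/1.1 → f/1.2 → f/1.4 → f/1.6 — 1 1/3 stops smaller aperture (darker).
Shutter speed: 1/6 → 1/5 → 1/4 → 0.3 → 0.4 → 0.5 — 1 2/3 stops longer (brighter).
ISO: unchanged.
Net: −1 1/3 +1 2/3 = +1/3 stops.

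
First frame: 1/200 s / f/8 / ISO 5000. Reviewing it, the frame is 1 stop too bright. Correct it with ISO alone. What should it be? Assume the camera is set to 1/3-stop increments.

Overexposed by 1 stop → need 1 stop darker.
ISO: 5000 → 4000 → 3200 → 2500.

ISO 2500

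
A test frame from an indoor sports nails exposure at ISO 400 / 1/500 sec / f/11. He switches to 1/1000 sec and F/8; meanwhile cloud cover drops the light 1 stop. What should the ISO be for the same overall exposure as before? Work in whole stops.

Scene light: 1 stop darker.
Shutter speed: 1/500 → 1/1000 — 1 stop shorter (darker).
Aperture: f/11 → f/8 — 1 stop opened up (brighter).
Net so far: 1 stop darker. ISO: 400 → 800.

ISO 800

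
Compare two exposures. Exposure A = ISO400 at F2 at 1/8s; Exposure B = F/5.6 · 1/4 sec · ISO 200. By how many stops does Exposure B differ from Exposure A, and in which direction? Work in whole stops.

3 stops darker

Aperture: f/2 → f/2.8 → f/4 → f/5.6 — 3 stops narrower (darker).
Shutter speed: 1/8 → 1/4 — 1 stop slower (brighter).
ISO: 400 → 200 — 1 stop lower (darker).
Net: −3 +1 −1 = −3 stops.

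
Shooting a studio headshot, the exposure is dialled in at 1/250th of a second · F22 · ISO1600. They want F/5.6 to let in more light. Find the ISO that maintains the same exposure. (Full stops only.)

ISO 100

Aperture: f/22 → f/16 → f/11 → f/8 → f/5.6 — 4 stops wider (brighter).
Need 4 stops darker from the ISO: 1600 → 800 → 400 → 200 → 100.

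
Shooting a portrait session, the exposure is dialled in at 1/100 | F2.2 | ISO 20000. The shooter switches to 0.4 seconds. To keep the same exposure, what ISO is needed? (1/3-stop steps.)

ISO 500

Shutter speed: 1/100 → 1/80 → 1/60 → 1/50 → 1/40 → 1/30 → 1/25 → 1/20 → 1/15 → 1/13 → 1/10 → 1/8 → 1/6 → 1/5 → 1/4 → 0.3 → 0.4 — 5 1/3 stops slower (brighter).
Need 5 1/3 stops darker from the ISO: 20000 → 16000 → 12800 → 10000 → 8000 → 6400 → 5000 → 4000 → 3200 → 2500 → 2000 → 1600 → 1250 → 1000 → 800 → 640 → 500.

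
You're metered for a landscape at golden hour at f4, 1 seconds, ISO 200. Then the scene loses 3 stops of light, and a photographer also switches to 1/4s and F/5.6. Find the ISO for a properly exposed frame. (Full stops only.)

ISO 12800

Scene light: 3 stops darker.
Shutter speed: 1 → 1/2 → 1/4 — 2 stops faster (darker).
Aperture: f/4 → f/5.6 — 1 stop smaller aperture (darker).
Net so far: 6 stops darker. ISO: 200 → 400 → 800 → 1600 → 3200 → 6400 → 12800.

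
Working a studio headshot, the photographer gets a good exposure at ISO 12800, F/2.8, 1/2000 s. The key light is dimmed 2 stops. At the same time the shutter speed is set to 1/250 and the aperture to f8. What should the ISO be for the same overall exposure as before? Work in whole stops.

Scene light: 2 stops darker.
Shutter speed: 1/2000 → 1/1000 → 1/500 → 1/250 — 3 stops slower (brighter).
Aperture: f/2.8 → f/4 → f/5.6 → f/8 — 3 stops stopped down (darker).
Net so far: 2 stops darker. ISO: 12800 → 25600 → 51200.

ISO 51200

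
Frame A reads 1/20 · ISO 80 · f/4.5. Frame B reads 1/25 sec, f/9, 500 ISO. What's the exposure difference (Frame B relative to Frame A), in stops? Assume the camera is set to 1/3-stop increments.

Aperture: f/4.5 → f/5 → f/5.6 → f/6.3 → f/7.1 → f/8 → f/9 — 2 stops smaller aperture (darker).
Shutter speed: 1/20 → 1/25 — 1/3 stop faster (darker).
ISO: 80 → 100 → 125 → 160 → 200 → 250 → 320 → 400 → 500 — 2 2/3 stops raised (brighter).
Net: −2 −1/3 +2 2/3 = +1/3 stops.

1/3 stop brighter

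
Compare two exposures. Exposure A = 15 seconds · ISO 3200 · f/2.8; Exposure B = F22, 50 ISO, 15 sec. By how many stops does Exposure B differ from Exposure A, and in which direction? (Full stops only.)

Aperture: f/2.8 → f/4 → f/5.6 → f/8 → f/11 → f/16 → f/22 — 6 stops smaller aperture (darker).
Shutter speed: unchanged.
ISO: 3200 → 1600 → 800 → 400 → 200 → 100 → 50 — 6 stops dropped (darker).
Net: −6 −6 = −12 stops.

12 stops darker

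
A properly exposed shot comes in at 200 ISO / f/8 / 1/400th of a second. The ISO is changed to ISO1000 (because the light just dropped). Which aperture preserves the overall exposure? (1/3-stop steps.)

f/18

ISO: 200 → 250 → 320 → 400 → 500 → 640 → 800 → 1000 — 2 1/3 stops higher (brighter).
Need 2 1/3 stops darker from the aperture: f/8 → f/9 → f/10 → f/11 → f/13 → f/14 → f/16 → f/18.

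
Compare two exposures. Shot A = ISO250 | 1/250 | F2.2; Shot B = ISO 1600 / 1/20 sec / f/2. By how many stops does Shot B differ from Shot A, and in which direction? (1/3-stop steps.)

6 2/3 stops brighter

Aperture: f/2.2 → f/2 — 1/3 stop larger aperture (brighter).
Shutter speed: 1/250 → 1/200 → 1/160 → 1/125 → 1/100 → 1/80 → 1/60 → 1/50 → 1/40 → 1/30 → 1/25 → 1/20 — 3 2/3 stops slower (brighter).
ISO: 250 → 320 → 400 → 500 → 640 → 800 → 1000 → 1250 → 1600 — 2 2/3 stops higher (brighter).
Net: +1/3 +3 2/3 +2 2/3 = +6 2/3 stops.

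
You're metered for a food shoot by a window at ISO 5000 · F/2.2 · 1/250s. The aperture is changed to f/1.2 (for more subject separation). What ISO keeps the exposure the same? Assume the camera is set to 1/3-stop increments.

ISO 1600

Aperture: f/2.2 → f/2 → f/1.8 → f/1.6 → f/1.4 → f/1.2 — 1 2/3 stops larger aperture (brighter).
Need 1 2/3 stops darker from the ISO: 5000 → 4000 → 3200 → 2500 → 2000 → 1600.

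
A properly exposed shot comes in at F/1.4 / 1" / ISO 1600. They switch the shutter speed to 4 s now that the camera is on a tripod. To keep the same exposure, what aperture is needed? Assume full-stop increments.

Shutter speed: 1 → 2 → 4 — 2 stops longer (brighter).
Need 2 stops darker from the aperture: f/1.4 → f/2 → f/2.8.

f/2.8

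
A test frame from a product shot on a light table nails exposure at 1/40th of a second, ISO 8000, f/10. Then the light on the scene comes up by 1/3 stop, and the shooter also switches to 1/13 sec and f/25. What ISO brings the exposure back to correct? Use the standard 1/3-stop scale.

ISO 12800

Scene light: 1/3 stop brighter.
Shutter speed: 1/40 → 1/30 → 1/25 → 1/20 → 1/15 → 1/13 — 1 2/3 stops slower (brighter).
Aperture: f/10 → f/11 → f/13 → f/14 → f/16 → f/18 → f/20 → f/22 → f/25 — 2 2/3 stops smaller aperture (darker).
Net so far: 2/3 stop darker. ISO: 8000 → 10000 → 12800.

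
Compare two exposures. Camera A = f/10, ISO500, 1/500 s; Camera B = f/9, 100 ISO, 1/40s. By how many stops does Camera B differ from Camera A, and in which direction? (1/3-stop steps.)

Aperture: f/10 → f/9 — 1/3 stop wider (brighter).
Shutter speed: 1/500 → 1/400 → 1/320 → 1/250 → 1/200 → 1/160 → 1/125 → 1/100 → 1/80 → 1/60 → 1/50 → 1/40 — 3 2/3 stops slower (brighter).
ISO: 500 → 400 → 320 → 250 → 200 → 160 → 125 → 100 — 2 1/3 stops dropped (darker).
Net: +1/3 +3 2/3 −2 1/3 = +1 2/3 stops.

1 2/3 stops brighter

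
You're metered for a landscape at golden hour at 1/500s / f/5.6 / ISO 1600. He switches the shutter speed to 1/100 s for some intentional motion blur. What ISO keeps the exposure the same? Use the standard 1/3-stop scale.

ISO 320

Shutter speed: 1/500 → 1/400 → 1/320 → 1/250 → 1/200 → 1/160 → 1/125 → 1/100 — 2 1/3 stops slower (brighter).
Need 2 1/3 stops darker from the ISO: 1600 → 1250 → 1000 → 800 → 640 → 500 → 400 → 320.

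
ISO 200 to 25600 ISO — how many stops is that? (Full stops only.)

200 → 400 → 800 → 1600 → 3200 → 6400 → 12800 → 25600 — count the steps: 7 stops.

7 stops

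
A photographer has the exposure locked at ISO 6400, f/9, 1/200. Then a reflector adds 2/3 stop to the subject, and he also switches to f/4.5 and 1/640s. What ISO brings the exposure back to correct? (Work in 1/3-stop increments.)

ISO 3200

Scene light: 2/3 stop brighter.
Aperture: f/9 → f/8 → f/7.1 → f/6.3 → f/5.6 → f/5 → f/4.5 — 2 stops opened up (brighter).
Shutter speed: 1/200 → 1/250 → 1/320 → 1/400 → 1/500 → 1/640 — 1 2/3 stops shorter (darker).
Net so far: 1 stop brighter. ISO: 6400 → 5000 → 4000 → 3200.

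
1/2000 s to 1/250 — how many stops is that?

1/2000 → 1/1000 → 1/500 → 1/250 — count the steps: 3 stops.

3 stops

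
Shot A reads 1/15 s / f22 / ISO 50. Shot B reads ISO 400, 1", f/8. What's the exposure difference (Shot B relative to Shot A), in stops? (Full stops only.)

10 stops brighter

Aperture: f/22 → f/16 → f/11 → f/8 — 3 stops larger aperture (brighter).
Shutter speed: 1/15 → 1/8 → 1/4 → 1/2 → 1 — 4 stops slower (brighter).
ISO: 50 → 100 → 200 → 400 — 3 stops higher (brighter).
Net: +3 +4 +3 = +10 stops.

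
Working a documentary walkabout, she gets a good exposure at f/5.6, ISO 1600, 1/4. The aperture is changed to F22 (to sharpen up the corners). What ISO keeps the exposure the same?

ISO 25600

Aperture: f/5.6 → f/8 → f/11 → f/16 → f/22 — 4 stops smaller aperture (darker).
Need 4 stops brighter from the ISO: 1600 → 3200 → 6400 → 12800 → 25600.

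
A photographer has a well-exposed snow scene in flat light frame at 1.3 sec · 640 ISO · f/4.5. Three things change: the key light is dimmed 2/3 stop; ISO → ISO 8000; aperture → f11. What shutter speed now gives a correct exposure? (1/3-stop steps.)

Scene light: 2/3 stop darker.
ISO: 640 → 800 → 1000 → 1250 → 1600 → 2000 → 2500 → 3200 → 4000 → 5000 → 6400 → 8000 — 3 2/3 stops raised (brighter).
Aperture: f/4.5 → f/5 → f/5.6 → f/6.3 → f/7.1 → f/8 → f/9 → f/10 → f/11 — 2 2/3 stops stopped down (darker).
Net so far: 1/3 stop brighter. Shutter speed: 1.3 → 1.

1 s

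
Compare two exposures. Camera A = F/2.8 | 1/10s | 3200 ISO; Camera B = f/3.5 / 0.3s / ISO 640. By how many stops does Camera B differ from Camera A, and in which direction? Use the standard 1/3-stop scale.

Aperture: f/2.8 → f/3.2 → f/3.5 — 2/3 stop narrower (darker).
Shutter speed: 1/10 → 1/8 → 1/6 → 1/5 → 1/4 → 0.3 — 1 2/3 stops longer (brighter).
ISO: 3200 → 2500 → 2000 → 1600 → 1250 → 1000 → 800 → 640 — 2 1/3 stops dropped (darker).
Net: −2/3 +1 2/3 −2 1/3 = −1 1/3 stops.

1 1/3 stops darker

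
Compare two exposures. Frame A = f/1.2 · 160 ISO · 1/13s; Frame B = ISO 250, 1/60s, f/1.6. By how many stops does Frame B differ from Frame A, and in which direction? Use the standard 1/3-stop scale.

2 1/3 stops darker

Aperture: f/1.2 → f/1.4 → f/1.6 — 2/3 stop smaller aperture (darker).
Shutter speed: 1/13 → 1/15 → 1/20 → 1/25 → 1/30 → 1/40 → 1/50 → 1/60 — 2 1/3 stops faster (darker).
ISO: 160 → 200 → 250 — 2/3 stop raised (brighter).
Net: −2/3 −2 1/3 +2/3 = −2 1/3 stops.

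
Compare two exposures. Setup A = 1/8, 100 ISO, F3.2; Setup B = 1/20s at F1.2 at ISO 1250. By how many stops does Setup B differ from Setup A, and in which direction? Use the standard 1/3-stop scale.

Aperture: f/3.2 → f/2.8 → f/2.5 → f/2.2 → f/2 → f/1.8 → f/1.6 → f/1.4 → f/1.2 — 2 2/3 stops larger aperture (brighter).
Shutter speed: 1/8 → 1/10 → 1/13 → 1/15 → 1/20 — 1 1/3 stops shorter (darker).
ISO: 100 → 125 → 160 → 200 → 250 → 320 → 400 → 500 → 640 → 800 → 1000 → 1250 — 3 2/3 stops higher (brighter).
Net: +2 2/3 −1 1/3 +3 2/3 = +5 stops.

5 stops brighter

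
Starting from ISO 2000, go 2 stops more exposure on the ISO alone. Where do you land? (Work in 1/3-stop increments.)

ISO: 2000 → 2500 → 3200 → 4000 → 5000 → 6400 → 8000 — 2 stops higher (brighter).

ISO 8000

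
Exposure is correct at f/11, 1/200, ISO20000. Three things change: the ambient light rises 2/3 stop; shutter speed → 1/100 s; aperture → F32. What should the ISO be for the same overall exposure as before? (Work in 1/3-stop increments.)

Scene light: 2/3 stop brighter.
Shutter speed: 1/200 → 1/160 → 1/125 → 1/100 — 1 stop slower (brighter).
Aperture: f/11 → f/13 → f/14 → f/16 → f/18 → f/20 → f/22 → f/25 → f/29 → f/32 — 3 stops smaller aperture (darker).
Net so far: 1 1/3 stops darker. ISO: 20000 → 25600 → 32000 → 40000 → 51200.

ISO 51200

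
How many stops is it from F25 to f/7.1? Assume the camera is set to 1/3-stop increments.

f/25 → f/22 → f/20 → f/18 → f/16 → f/14 → f/13 → f/11 → f/10 → f/9 → f/8 → f/7.1 — count the steps: 11 third-stops = 3 2/3 stops.

3 2/3 stops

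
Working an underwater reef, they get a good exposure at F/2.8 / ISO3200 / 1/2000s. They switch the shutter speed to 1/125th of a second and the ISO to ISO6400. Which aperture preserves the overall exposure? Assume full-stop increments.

Shutter speed: 1/2000 → 1/1000 → 1/500 → 1/250 → 1/125 — 4 stops slower (brighter).
ISO: 3200 → 6400 — 1 stop raised (brighter).
Net change so far: 5 stops brighter. Offset with the aperture: f/2.8 → f/4 → f/5.6 → f/8 → f/11 → f/16.

f/16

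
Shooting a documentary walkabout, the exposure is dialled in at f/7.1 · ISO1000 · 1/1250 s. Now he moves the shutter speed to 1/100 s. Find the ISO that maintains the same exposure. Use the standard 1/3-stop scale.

ISO 80

Shutter speed: 1/1250 → 1/1000 → 1/800 → 1/640 → 1/500 → 1/400 → 1/320 → 1/250 → 1/200 → 1/160 → 1/125 → 1/100 — 3 2/3 stops slower (brighter).
Need 3 2/3 stops darker from the ISO: 1000 → 800 → 640 → 500 → 400 → 320 → 250 → 200 → 160 → 125 → 100 → 80.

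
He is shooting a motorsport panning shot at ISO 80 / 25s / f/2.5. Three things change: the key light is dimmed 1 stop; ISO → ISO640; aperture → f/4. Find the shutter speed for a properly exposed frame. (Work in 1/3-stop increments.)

15 s

Scene light: 1 stop darker.
ISO: 80 → 100 → 125 → 160 → 200 → 250 → 320 → 400 → 500 → 640 — 3 stops raised (brighter).
Aperture: f/2.5 → f/2.8 → f/3.2 → f/3.5 → f/4 — 1 1/3 stops narrower (darker).
Net so far: 2/3 stop brighter. Shutter speed: 25 → 20 → 15.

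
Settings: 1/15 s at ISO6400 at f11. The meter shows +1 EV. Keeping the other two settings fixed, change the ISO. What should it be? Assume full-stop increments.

ISO 3200

Overexposed by 1 stop → need 1 stop darker.
ISO: 6400 → 3200.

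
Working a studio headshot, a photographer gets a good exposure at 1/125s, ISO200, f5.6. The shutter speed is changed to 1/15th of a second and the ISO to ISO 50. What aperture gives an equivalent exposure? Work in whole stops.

f/8

Shutter speed: 1/125 → 1/60 → 1/30 → 1/15 — 3 stops slower (brighter).
ISO: 200 → 100 → 50 — 2 stops lower (darker).
Net change so far: 1 stop brighter. Offset with the aperture: f/5.6 → f/8.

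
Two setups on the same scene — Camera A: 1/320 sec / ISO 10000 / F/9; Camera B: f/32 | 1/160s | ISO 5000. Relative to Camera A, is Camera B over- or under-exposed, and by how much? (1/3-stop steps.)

Aperture: f/9 → f/10 → f/11 → f/13 → f/14 → f/16 → f/18 → f/20 → f/22 → f/25 → f/29 → f/32 — 3 2/3 stops stopped down (darker).
Shutter speed: 1/320 → 1/250 → 1/200 → 1/160 — 1 stop slower (brighter).
ISO: 10000 → 8000 → 6400 → 5000 — 1 stop dropped (darker).
Net: −3 2/3 +1 −1 = −3 2/3 stops.

3 2/3 stops darker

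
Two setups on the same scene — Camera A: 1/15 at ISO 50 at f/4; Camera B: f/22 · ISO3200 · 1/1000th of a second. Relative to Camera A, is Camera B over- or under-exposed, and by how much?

Aperture: f/4 → f/5.6 → f/8 → f/11 → f/16 → f/22 — 5 stops smaller aperture (darker).
Shutter speed: 1/15 → 1/30 → 1/60 → 1/125 → 1/250 → 1/500 → 1/1000 — 6 stops shorter (darker).
ISO: 50 → 100 → 200 → 400 → 800 → 1600 → 3200 — 6 stops higher (brighter).
Net: −5 −6 +6 = −5 stops.

5 stops darker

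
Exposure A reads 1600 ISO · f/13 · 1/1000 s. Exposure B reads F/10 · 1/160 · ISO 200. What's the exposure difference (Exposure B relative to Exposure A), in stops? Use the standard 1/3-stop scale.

1/3 stop brighter

Aperture: f/13 → f/11 → f/10 — 2/3 stop opened up (brighter).
Shutter speed: 1/1000 → 1/800 → 1/640 → 1/500 → 1/400 → 1/320 → 1/250 → 1/200 → 1/160 — 2 2/3 stops slower (brighter).
ISO: 1600 → 1250 → 1000 → 800 → 640 → 500 → 400 → 320 → 250 → 200 — 3 stops lower (darker).
Net: +2/3 +2 2/3 −3 = +1/3 stops.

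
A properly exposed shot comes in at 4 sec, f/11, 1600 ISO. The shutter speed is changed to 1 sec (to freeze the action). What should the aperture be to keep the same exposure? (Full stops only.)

f/5.6

Shutter speed: 4 → 2 → 1 — 2 stops faster (darker).
Need 2 stops brighter from the aperture: f/11 → f/8 → f/5.6.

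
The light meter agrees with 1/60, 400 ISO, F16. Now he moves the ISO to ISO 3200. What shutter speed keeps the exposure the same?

ISO: 400 → 800 → 1600 → 3200 — 3 stops raised (brighter).
Need 3 stops darker from the shutter speed: 1/60 → 1/125 → 1/250 → 1/500.

1/500s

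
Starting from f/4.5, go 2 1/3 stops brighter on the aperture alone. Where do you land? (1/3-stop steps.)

f/2

Aperture: f/4.5 → f/4 → f/3.5 → f/3.2 → f/2.8 → f/2.5 → f/2.2 → f/2 — 2 1/3 stops opened up (brighter).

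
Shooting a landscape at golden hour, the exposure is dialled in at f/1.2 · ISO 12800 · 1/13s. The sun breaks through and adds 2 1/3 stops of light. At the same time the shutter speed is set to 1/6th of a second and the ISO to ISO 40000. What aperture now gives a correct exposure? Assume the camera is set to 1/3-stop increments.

f/7.1

Scene light: 2 1/3 stops brighter.
Shutter speed: 1/13 → 1/10 → 1/8 → 1/6 — 1 stop slower (brighter).
ISO: 12800 → 16000 → 20000 → 25600 → 32000 → 40000 — 1 2/3 stops higher (brighter).
Net so far: 5 stops brighter. Aperture: f/1.2 → f/1.4 → f/1.6 → f/1.8 → f/2 → f/2.2 → f/2.5 → f/2.8 → f/3.2 → f/3.5 → f/4 → f/4.5 → f/5 → f/5.6 → f/6.3 → f/7.1.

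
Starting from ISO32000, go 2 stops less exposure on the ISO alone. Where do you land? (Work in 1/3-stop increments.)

ISO 8000

ISO: 32000 → 25600 → 20000 → 16000 → 12800 → 10000 → 8000 — 2 stops dropped (darker).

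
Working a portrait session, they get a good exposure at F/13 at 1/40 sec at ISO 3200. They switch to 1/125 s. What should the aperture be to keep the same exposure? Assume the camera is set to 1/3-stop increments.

Shutter speed: 1/40 → 1/50 → 1/60 → 1/80 → 1/100 → 1/125 — 1 2/3 stops faster (darker).
Need 1 2/3 stops brighter from the aperture: f/13 → f/11 → f/10 → f/9 → f/8 → f/7.1.

f/7.1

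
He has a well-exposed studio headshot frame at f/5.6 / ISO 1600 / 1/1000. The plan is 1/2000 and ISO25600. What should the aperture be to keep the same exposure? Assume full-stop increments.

Shutter speed: 1/1000 → 1/2000 — 1 stop faster (darker).
ISO: 1600 → 3200 → 6400 → 12800 → 25600 — 4 stops higher (brighter).
Net change so far: 3 stops brighter. Offset with the aperture: f/5.6 → f/8 → f/11 → f/16.

f/16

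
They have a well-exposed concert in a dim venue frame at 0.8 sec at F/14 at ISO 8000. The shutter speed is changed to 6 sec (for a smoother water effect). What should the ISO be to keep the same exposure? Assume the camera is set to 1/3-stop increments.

ISO 1000

Shutter speed: 0.8 → 1 → 1.3 → 1.6 → 2 → 2.5 → 3.2 → 4 → 5 → 6 — 3 stops slower (brighter).
Need 3 stops darker from the ISO: 8000 → 6400 → 5000 → 4000 → 3200 → 2500 → 2000 → 1600 → 1250 → 1000.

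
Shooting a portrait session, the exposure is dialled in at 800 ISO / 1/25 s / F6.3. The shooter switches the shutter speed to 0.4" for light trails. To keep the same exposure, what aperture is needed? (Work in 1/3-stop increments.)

Shutter speed: 1/25 → 1/20 → 1/15 → 1/13 → 1/10 → 1/8 → 1/6 → 1/5 → 1/4 → 0.3 → 0.4 — 3 1/3 stops longer (brighter).
Need 3 1/3 stops darker from the aperture: f/6.3 → f/7.1 → f/8 → f/9 → f/10 → f/11 → f/13 → f/14 → f/16 → f/18 → f/20.

f/20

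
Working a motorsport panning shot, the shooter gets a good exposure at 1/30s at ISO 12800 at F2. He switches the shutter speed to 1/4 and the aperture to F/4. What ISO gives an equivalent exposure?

ISO 6400

Shutter speed: 1/30 → 1/15 → 1/8 → 1/4 — 3 stops longer (brighter).
Aperture: f/2 → f/2.8 → f/4 — 2 stops narrower (darker).
Net change so far: 1 stop brighter. Offset with the ISO: 12800 → 6400.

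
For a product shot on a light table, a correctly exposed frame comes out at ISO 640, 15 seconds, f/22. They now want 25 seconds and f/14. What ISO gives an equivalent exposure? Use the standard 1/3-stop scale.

ISO 160

Shutter speed: 15 → 20 → 25 — 2/3 stop slower (brighter).
Aperture: f/22 → f/20 → f/18 → f/16 → f/14 — 1 1/3 stops wider (brighter).
Net change so far: 2 stops brighter. Offset with the ISO: 640 → 500 → 400 → 320 → 250 → 200 → 160.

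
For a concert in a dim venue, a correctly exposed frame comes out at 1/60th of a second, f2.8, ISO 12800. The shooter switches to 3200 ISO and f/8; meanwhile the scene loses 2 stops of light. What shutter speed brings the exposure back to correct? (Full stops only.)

Scene light: 2 stops darker.
ISO: 12800 → 6400 → 3200 — 2 stops dropped (darker).
Aperture: f/2.8 → f/4 → f/5.6 → f/8 — 3 stops narrower (darker).
Net so far: 7 stops darker. Shutter speed: 1/60 → 1/30 → 1/15 → 1/8 → 1/4 → 1/2 → 1 → 2.

2 s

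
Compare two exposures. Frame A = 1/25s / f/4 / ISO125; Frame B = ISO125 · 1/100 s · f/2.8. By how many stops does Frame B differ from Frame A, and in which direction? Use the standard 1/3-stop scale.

Aperture: f/4 → f/3.5 → f/3.2 → f/2.8 — 1 stop opened up (brighter).
Shutter speed: 1/25 → 1/30 → 1/40 → 1/50 → 1/60 → 1/80 → 1/100 — 2 stops shorter (darker).
ISO: unchanged.
Net: +1 −2 = −1 stop.

1 stop darker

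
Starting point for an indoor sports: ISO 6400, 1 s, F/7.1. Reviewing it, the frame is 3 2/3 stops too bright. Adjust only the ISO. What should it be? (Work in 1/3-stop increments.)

ISO 500

Overexposed by 3 2/3 stops → need 3 2/3 stops darker.
ISO: 6400 → 5000 → 4000 → 3200 → 2500 → 2000 → 1600 → 1250 → 1000 → 800 → 640 → 500.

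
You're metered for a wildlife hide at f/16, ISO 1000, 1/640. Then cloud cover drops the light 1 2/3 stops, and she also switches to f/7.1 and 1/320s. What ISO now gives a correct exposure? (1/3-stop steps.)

ISO 320

Scene light: 1 2/3 stops darker.
Aperture: f/16 → f/14 → f/13 → f/11 → f/10 → f/9 → f/8 → f/7.1 — 2 1/3 stops larger aperture (brighter).
Shutter speed: 1/640 → 1/500 → 1/400 → 1/320 — 1 stop longer (brighter).
Net so far: 1 2/3 stops brighter. ISO: 1000 → 800 → 640 → 500 → 400 → 320.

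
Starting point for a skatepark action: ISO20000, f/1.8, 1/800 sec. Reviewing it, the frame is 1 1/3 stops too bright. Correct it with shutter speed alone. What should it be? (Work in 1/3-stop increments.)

1/2000s

Overexposed by 1 1/3 stops → need 1 1/3 stops darker.
Shutter speed: 1/800 → 1/1000 → 1/1250 → 1/1600 → 1/2000.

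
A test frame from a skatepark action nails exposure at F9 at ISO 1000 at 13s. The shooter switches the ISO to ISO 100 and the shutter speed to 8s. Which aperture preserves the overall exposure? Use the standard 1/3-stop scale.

f/2.2

ISO: 1000 → 800 → 640 → 500 → 400 → 320 → 250 → 200 → 160 → 125 → 100 — 3 1/3 stops dropped (darker).
Shutter speed: 13 → 10 → 8 — 2/3 stop shorter (darker).
Net change so far: 4 stops darker. Offset with the aperture: f/9 → f/8 → f/7.1 → f/6.3 → f/5.6 → f/5 → f/4.5 → f/4 → f/3.5 → f/3.2 → f/2.8 → f/2.5 → f/2.2.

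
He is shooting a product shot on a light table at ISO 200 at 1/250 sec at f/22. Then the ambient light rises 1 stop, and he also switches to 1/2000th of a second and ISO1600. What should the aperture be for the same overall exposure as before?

f/32

Scene light: 1 stop brighter.
Shutter speed: 1/250 → 1/500 → 1/1000 → 1/2000 — 3 stops faster (darker).
ISO: 200 → 400 → 800 → 1600 — 3 stops raised (brighter).
Net so far: 1 stop brighter. Aperture: f/22 → f/32.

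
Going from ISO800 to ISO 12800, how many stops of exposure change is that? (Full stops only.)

4 stops

800 → 1600 → 3200 → 6400 → 12800 — count the steps: 4 stops.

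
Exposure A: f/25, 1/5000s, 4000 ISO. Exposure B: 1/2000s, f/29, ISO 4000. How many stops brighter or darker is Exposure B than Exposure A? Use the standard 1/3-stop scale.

Aperture: f/25 → f/29 — 1/3 stop narrower (darker).
Shutter speed: 1/5000 → 1/4000 → 1/3200 → 1/2500 → 1/2000 — 1 1/3 stops longer (brighter).
ISO: unchanged.
Net: −1/3 +1 1/3 = +1 stop.

1 stop brighter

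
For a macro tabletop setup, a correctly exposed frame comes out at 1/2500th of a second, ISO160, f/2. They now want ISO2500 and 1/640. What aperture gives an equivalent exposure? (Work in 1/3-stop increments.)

f/16

ISO: 160 → 200 → 250 → 320 → 400 → 500 → 640 → 800 → 1000 → 1250 → 1600 → 2000 → 2500 — 4 stops raised (brighter).
Shutter speed: 1/2500 → 1/2000 → 1/1600 → 1/1250 → 1/1000 → 1/800 → 1/640 — 2 stops slower (brighter).
Net change so far: 6 stops brighter. Offset with the aperture: f/2 → f/2.2 → f/2.5 → f/2.8 → f/3.2 → f/3.5 → f/4 → f/4.5 → f/5 → f/5.6 → f/6.3 → f/7.1 → f/8 → f/9 → f/10 → f/11 → f/13 → f/14 → f/16.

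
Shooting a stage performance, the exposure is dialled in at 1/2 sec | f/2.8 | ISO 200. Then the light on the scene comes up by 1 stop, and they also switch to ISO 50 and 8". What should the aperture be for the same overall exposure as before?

Scene light: 1 stop brighter.
ISO: 200 → 100 → 50 — 2 stops dropped (darker).
Shutter speed: 1/2 → 1 → 2 → 4 → 8 — 4 stops slower (brighter).
Net so far: 3 stops brighter. Aperture: f/2.8 → f/4 → f/5.6 → f/8.

f/8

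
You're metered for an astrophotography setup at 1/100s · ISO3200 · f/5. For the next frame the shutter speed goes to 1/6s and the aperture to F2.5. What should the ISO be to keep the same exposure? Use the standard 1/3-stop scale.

ISO 50

Shutter speed: 1/100 → 1/80 → 1/60 → 1/50 → 1/40 → 1/30 → 1/25 → 1/20 → 1/15 → 1/13 → 1/10 → 1/8 → 1/6 — 4 stops longer (brighter).
Aperture: f/5 → f/4.5 → f/4 → f/3.5 → f/3.2 → f/2.8 → f/2.5 — 2 stops opened up (brighter).
Net change so far: 6 stops brighter. Offset with the ISO: 3200 → 2500 → 2000 → 1600 → 1250 → 1000 → 800 → 640 → 500 → 400 → 320 → 250 → 200 → 160 → 125 → 100 → 80 → 64 → 50.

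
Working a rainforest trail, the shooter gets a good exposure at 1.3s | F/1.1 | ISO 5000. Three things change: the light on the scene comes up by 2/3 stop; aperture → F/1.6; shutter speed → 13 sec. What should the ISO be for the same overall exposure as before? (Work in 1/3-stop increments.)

ISO 640

Scene light: 2/3 stop brighter.
Aperture: f/1.1 → f/1.2 → f/1.4 → f/1.6 — 1 stop smaller aperture (darker).
Shutter speed: 1.3 → 1.6 → 2 → 2.5 → 3.2 → 4 → 5 → 6 → 8 → 10 → 13 — 3 1/3 stops slower (brighter).
Net so far: 3 stops brighter. ISO: 5000 → 4000 → 3200 → 2500 → 2000 → 1600 → 1250 → 1000 → 800 → 640.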